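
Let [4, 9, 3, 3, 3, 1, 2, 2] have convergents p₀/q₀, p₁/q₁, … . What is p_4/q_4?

1261/307

Using pₖ = aₖpₖ₋₁ + pₖ₋₂, qₖ = aₖqₖ₋₁ + qₖ₋₂ (with p₋₁=1, p₋₂=0, q₋₁=0, q₋₂=1):
  k=0: a=4, p=4, q=1
  k=1: a=9, p=37, q=9
  k=2: a=3, p=115, q=28
  k=3: a=3, p=382, q=93
  k=4: a=3, p=1261, q=307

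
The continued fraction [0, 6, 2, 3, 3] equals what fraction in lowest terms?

23/148

Using pₖ = aₖpₖ₋₁ + pₖ₋₂ and qₖ = aₖqₖ₋₁ + qₖ₋₂:
  k=0: a=0, p=0, q=1
  k=1: a=6, p=1, q=6
  k=2: a=2, p=2, q=13
  k=3: a=3, p=7, q=45
  k=4: a=3, p=23, q=148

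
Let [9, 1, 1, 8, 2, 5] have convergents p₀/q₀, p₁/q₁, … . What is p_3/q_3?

Using pₖ = aₖpₖ₋₁ + pₖ₋₂, qₖ = aₖqₖ₋₁ + qₖ₋₂ (with p₋₁=1, p₋₂=0, q₋₁=0, q₋₂=1):
  k=0: a=9, p=9, q=1
  k=1: a=1, p=10, q=1
  k=2: a=1, p=19, q=2
  k=3: a=8, p=162, q=17

162/17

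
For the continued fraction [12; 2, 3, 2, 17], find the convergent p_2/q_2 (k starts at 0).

87/7

Using pₖ = aₖpₖ₋₁ + pₖ₋₂, qₖ = aₖqₖ₋₁ + qₖ₋₂ (with p₋₁=1, p₋₂=0, q₋₁=0, q₋₂=1):
  k=0: a=12, p=12, q=1
  k=1: a=2, p=25, q=2
  k=2: a=3, p=87, q=7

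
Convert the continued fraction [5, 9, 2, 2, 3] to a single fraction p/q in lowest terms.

817/160

Using pₖ = aₖpₖ₋₁ + pₖ₋₂ and qₖ = aₖqₖ₋₁ + qₖ₋₂:
  k=0: a=5, p=5, q=1
  k=1: a=9, p=46, q=9
  k=2: a=2, p=97, q=19
  k=3: a=2, p=240, q=47
  k=4: a=3, p=817, q=160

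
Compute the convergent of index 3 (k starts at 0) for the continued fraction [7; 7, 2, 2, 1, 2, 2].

Using pₖ = aₖpₖ₋₁ + pₖ₋₂, qₖ = aₖqₖ₋₁ + qₖ₋₂ (with p₋₁=1, p₋₂=0, q₋₁=0, q₋₂=1):
  k=0: a=7, p=7, q=1
  k=1: a=7, p=50, q=7
  k=2: a=2, p=107, q=15
  k=3: a=2, p=264, q=37

264/37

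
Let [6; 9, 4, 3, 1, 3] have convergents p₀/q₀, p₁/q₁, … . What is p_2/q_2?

226/37

Using pₖ = aₖpₖ₋₁ + pₖ₋₂, qₖ = aₖqₖ₋₁ + qₖ₋₂ (with p₋₁=1, p₋₂=0, q₋₁=0, q₋₂=1):
  k=0: a=6, p=6, q=1
  k=1: a=9, p=55, q=9
  k=2: a=4, p=226, q=37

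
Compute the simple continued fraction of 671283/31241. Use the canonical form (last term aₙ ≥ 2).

671283 = 21·31241 + 15222
31241 = 2·15222 + 797
15222 = 19·797 + 79
797 = 10·79 + 7
79 = 11·7 + 2
7 = 3·2 + 1
2 = 2·1 + 0  (stop)
So 671283/31241 = [21; 2, 19, 10, 11, 3, 2].

[21; 2, 19, 10, 11, 3, 2]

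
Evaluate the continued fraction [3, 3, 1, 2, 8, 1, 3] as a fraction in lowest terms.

1312/401

Fold from the inside: start with 3/1.
  1 + 1/3 = 4/3
  8 + 3/4 = 35/4
  2 + 4/35 = 74/35
  1 + 35/74 = 109/74
  3 + 74/109 = 401/109
  3 + 109/401 = 1312/401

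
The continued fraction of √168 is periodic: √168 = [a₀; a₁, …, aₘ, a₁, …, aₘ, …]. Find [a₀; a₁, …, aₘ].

a₀ = ⌊√168⌋ = 12.
With m₀=0, d₀=1 and mₖ₊₁ = dₖaₖ − mₖ, dₖ₊₁ = (n − mₖ₊₁²)/dₖ, aₖ₊₁ = ⌊(a₀+mₖ₊₁)/dₖ₊₁⌋:
  k=1: m=12, d=24, a=1
  k=2: m=12, d=1, a=24
d=1 and a=2a₀=24 at k=2, so the next step gives (m, d) = (12, 24) again — its k=1 value — and the period has length 2.

[12; 1, 24]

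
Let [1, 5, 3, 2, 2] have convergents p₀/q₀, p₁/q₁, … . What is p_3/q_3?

Using pₖ = aₖpₖ₋₁ + pₖ₋₂, qₖ = aₖqₖ₋₁ + qₖ₋₂ (with p₋₁=1, p₋₂=0, q₋₁=0, q₋₂=1):
  k=0: a=1, p=1, q=1
  k=1: a=5, p=6, q=5
  k=2: a=3, p=19, q=16
  k=3: a=2, p=44, q=37

44/37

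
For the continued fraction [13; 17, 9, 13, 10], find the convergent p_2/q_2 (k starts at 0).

2011/154

Using pₖ = aₖpₖ₋₁ + pₖ₋₂, qₖ = aₖqₖ₋₁ + qₖ₋₂ (with p₋₁=1, p₋₂=0, q₋₁=0, q₋₂=1):
  k=0: a=13, p=13, q=1
  k=1: a=17, p=222, q=17
  k=2: a=9, p=2011, q=154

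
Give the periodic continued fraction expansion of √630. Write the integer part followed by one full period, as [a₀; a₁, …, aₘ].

[25; 10, 50]

a₀ = ⌊√630⌋ = 25.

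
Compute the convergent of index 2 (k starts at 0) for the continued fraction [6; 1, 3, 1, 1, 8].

27/4

Using pₖ = aₖpₖ₋₁ + pₖ₋₂, qₖ = aₖqₖ₋₁ + qₖ₋₂ (with p₋₁=1, p₋₂=0, q₋₁=0, q₋₂=1):
  k=0: a=6, p=6, q=1
  k=1: a=1, p=7, q=1
  k=2: a=3, p=27, q=4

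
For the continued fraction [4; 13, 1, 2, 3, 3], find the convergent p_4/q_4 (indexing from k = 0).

558/137

Using pₖ = aₖpₖ₋₁ + pₖ₋₂, qₖ = aₖqₖ₋₁ + qₖ₋₂ (with p₋₁=1, p₋₂=0, q₋₁=0, q₋₂=1):
  k=0: a=4, p=4, q=1
  k=1: a=13, p=53, q=13
  k=2: a=1, p=57, q=14
  k=3: a=2, p=167, q=41
  k=4: a=3, p=558, q=137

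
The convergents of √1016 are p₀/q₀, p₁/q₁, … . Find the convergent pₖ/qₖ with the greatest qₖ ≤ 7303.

130049/4080

√1016 = [31; 1, 6, 1, 62, …] (period length 4).
Convergents:
  p_0/q_0 = 31/1
  p_1/q_1 = 32/1
  p_2/q_2 = 223/7
  p_3/q_3 = 255/8
  p_4/q_4 = 16033/503
  p_5/q_5 = 16288/511
  p_6/q_6 = 113761/3569
  p_7/q_7 = 130049/4080
  p_8/q_8 = 8176799/256529
q_7 = 4080 ≤ 7303 < 256529 = q_8, so the answer is 130049/4080.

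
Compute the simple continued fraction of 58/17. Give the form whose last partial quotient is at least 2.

58 = 3*17 + 7
17 = 2*7 + 3
7 = 2*3 + 1
3 = 3*1 + 0  (stop)
So 58/17 = [3; 2, 2, 3].

[3; 2, 2, 3]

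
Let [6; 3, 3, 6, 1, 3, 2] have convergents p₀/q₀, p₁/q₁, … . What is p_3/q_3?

397/63

Using pₖ = aₖpₖ₋₁ + pₖ₋₂, qₖ = aₖqₖ₋₁ + qₖ₋₂ (with p₋₁=1, p₋₂=0, q₋₁=0, q₋₂=1):
  k=0: a=6, p=6, q=1
  k=1: a=3, p=19, q=3
  k=2: a=3, p=63, q=10
  k=3: a=6, p=397, q=63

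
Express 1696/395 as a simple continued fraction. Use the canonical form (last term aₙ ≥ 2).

1696 = 4·395 + 116
395 = 3·116 + 47
116 = 2·47 + 22
47 = 2·22 + 3
22 = 7·3 + 1
3 = 3·1 + 0  (stop)
So 1696/395 = [4; 3, 2, 2, 7, 3].

[4; 3, 2, 2, 7, 3]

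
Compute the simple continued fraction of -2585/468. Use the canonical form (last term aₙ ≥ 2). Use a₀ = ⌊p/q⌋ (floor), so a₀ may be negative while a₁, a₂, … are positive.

[-6; 2, 10, 7, 3]

-2585 = -6*468 + 223
468 = 2*223 + 22
223 = 10*22 + 3
22 = 7*3 + 1
3 = 3*1 + 0  (stop)
So -2585/468 = [-6; 2, 10, 7, 3].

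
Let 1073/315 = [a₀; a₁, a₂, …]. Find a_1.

1073 = 3·315 + 128   →  a_0 = 3
315 = 2·128 + 59   →  a_1 = 2

2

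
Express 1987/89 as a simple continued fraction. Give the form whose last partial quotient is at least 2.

1987 = 22*89 + 29
89 = 3*29 + 2
29 = 14*2 + 1
2 = 2*1 + 0  (stop)
So 1987/89 = [22; 3, 14, 2].

[22; 3, 14, 2]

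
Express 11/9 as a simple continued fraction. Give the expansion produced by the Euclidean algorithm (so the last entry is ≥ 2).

11 = 1×9 + 2
9 = 4×2 + 1
2 = 2×1 + 0  (stop)
So 11/9 = [1; 4, 2].

[1; 4, 2]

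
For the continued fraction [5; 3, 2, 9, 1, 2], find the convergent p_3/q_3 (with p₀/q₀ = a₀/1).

Using pₖ = aₖpₖ₋₁ + pₖ₋₂, qₖ = aₖqₖ₋₁ + qₖ₋₂ (with p₋₁=1, p₋₂=0, q₋₁=0, q₋₂=1):
  k=0: a=5, p=5, q=1
  k=1: a=3, p=16, q=3
  k=2: a=2, p=37, q=7
  k=3: a=9, p=349, q=66

349/66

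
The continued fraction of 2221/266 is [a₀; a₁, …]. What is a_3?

2221 = 8·266 + 93   →  a_0 = 8
266 = 2·93 + 80   →  a_1 = 2
93 = 1·80 + 13   →  a_2 = 1
80 = 6·13 + 2   →  a_3 = 6

6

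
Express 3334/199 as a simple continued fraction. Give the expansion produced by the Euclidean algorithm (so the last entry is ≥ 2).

[16; 1, 3, 16, 3]

3334 = 16*199 + 150
199 = 1*150 + 49
150 = 3*49 + 3
49 = 16*3 + 1
3 = 3*1 + 0  (stop)
So 3334/199 = [16; 1, 3, 16, 3].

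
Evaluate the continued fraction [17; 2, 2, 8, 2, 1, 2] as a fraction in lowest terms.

Using pₖ = aₖpₖ₋₁ + pₖ₋₂ and qₖ = aₖqₖ₋₁ + qₖ₋₂:
  k=0: a=17, p=17, q=1
  k=1: a=2, p=35, q=2
  k=2: a=2, p=87, q=5
  k=3: a=8, p=731, q=42
  k=4: a=2, p=1549, q=89
  k=5: a=1, p=2280, q=131
  k=6: a=2, p=6109, q=351

6109/351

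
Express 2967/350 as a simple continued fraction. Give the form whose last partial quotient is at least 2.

2967 = 8*350 + 167
350 = 2*167 + 16
167 = 10*16 + 7
16 = 2*7 + 2
7 = 3*2 + 1
2 = 2*1 + 0  (stop)
So 2967/350 = [8; 2, 10, 2, 3, 2].

[8; 2, 10, 2, 3, 2]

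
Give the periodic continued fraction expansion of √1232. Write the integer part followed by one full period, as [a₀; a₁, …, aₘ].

[35; 10, 70]

a₀ = ⌊√1232⌋ = 35.
With m₀=0, d₀=1 and mₖ₊₁ = dₖaₖ − mₖ, dₖ₊₁ = (n − mₖ₊₁²)/dₖ, aₖ₊₁ = ⌊(a₀+mₖ₊₁)/dₖ₊₁⌋:
  k=1: m=35, d=7, a=10
  k=2: m=35, d=1, a=70
d=1 and a=2a₀=70 at k=2, so the next step gives (m, d) = (35, 7) again — its k=1 value — and the period has length 2.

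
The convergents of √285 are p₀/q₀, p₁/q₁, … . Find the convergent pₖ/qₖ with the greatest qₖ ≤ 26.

287/17

√285 = [16; 1, 7, 2, 7, 1, 32, …] (period length 6).
Convergents:
  p_0/q_0 = 16/1
  p_1/q_1 = 17/1
  p_2/q_2 = 135/8
  p_3/q_3 = 287/17
  p_4/q_4 = 2144/127
q_3 = 17 ≤ 26 < 127 = q_4, so the answer is 287/17.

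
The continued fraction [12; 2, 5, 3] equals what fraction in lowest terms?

Fold from the inside: start with 3/1.
  5 + 1/3 = 16/3
  2 + 3/16 = 35/16
  12 + 16/35 = 436/35

436/35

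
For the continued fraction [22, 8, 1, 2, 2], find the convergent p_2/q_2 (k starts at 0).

Using pₖ = aₖpₖ₋₁ + pₖ₋₂, qₖ = aₖqₖ₋₁ + qₖ₋₂ (with p₋₁=1, p₋₂=0, q₋₁=0, q₋₂=1):
  k=0: a=22, p=22, q=1
  k=1: a=8, p=177, q=8
  k=2: a=1, p=199, q=9

199/9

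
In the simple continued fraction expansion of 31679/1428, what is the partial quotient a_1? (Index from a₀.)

5

31679 = 22·1428 + 263   →  a_0 = 22
1428 = 5·263 + 113   →  a_1 = 5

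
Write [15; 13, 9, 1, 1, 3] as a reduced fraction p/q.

13237/878

Fold from the inside: start with 3/1.
  1 + 1/3 = 4/3
  1 + 3/4 = 7/4
  9 + 4/7 = 67/7
  13 + 7/67 = 878/67
  15 + 67/878 = 13237/878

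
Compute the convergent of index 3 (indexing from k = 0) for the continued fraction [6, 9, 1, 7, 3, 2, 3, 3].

482/79

Using pₖ = aₖpₖ₋₁ + pₖ₋₂, qₖ = aₖqₖ₋₁ + qₖ₋₂ (with p₋₁=1, p₋₂=0, q₋₁=0, q₋₂=1):
  k=0: a=6, p=6, q=1
  k=1: a=9, p=55, q=9
  k=2: a=1, p=61, q=10
  k=3: a=7, p=482, q=79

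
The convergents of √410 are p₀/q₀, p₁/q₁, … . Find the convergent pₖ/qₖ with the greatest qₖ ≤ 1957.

13121/648

√410 = [20; 4, 40, …] (period length 2).
Convergents:
  p_0/q_0 = 20/1
  p_1/q_1 = 81/4
  p_2/q_2 = 3260/161
  p_3/q_3 = 13121/648
  p_4/q_4 = 528100/26081
q_3 = 648 ≤ 1957 < 26081 = q_4, so the answer is 13121/648.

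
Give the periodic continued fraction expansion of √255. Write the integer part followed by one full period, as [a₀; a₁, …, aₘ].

a₀ = ⌊√255⌋ = 15.
With m₀=0, d₀=1 and mₖ₊₁ = dₖaₖ − mₖ, dₖ₊₁ = (n − mₖ₊₁²)/dₖ, aₖ₊₁ = ⌊(a₀+mₖ₊₁)/dₖ₊₁⌋:
  k=1: m=15, d=30, a=1
  k=2: m=15, d=1, a=30
d=1 and a=2a₀=30 at k=2, so the next step gives (m, d) = (15, 30) again — its k=1 value — and the period has length 2.

[15; 1, 30]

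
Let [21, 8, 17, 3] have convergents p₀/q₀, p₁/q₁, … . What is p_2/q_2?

Using pₖ = aₖpₖ₋₁ + pₖ₋₂, qₖ = aₖqₖ₋₁ + qₖ₋₂ (with p₋₁=1, p₋₂=0, q₋₁=0, q₋₂=1):
  k=0: a=21, p=21, q=1
  k=1: a=8, p=169, q=8
  k=2: a=17, p=2894, q=137

2894/137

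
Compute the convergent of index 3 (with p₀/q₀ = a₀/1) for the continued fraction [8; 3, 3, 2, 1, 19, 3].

Using pₖ = aₖpₖ₋₁ + pₖ₋₂, qₖ = aₖqₖ₋₁ + qₖ₋₂ (with p₋₁=1, p₋₂=0, q₋₁=0, q₋₂=1):
  k=0: a=8, p=8, q=1
  k=1: a=3, p=25, q=3
  k=2: a=3, p=83, q=10
  k=3: a=2, p=191, q=23

191/23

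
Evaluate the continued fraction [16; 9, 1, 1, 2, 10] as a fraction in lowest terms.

Fold from the inside: start with 10/1.
  2 + 1/10 = 21/10
  1 + 10/21 = 31/21
  1 + 21/31 = 52/31
  9 + 31/52 = 499/52
  16 + 52/499 = 8036/499

8036/499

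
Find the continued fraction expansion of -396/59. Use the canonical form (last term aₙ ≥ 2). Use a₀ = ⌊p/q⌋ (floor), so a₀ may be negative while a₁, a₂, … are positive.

[-7; 3, 2, 8]

-396 = -7×59 + 17
59 = 3×17 + 8
17 = 2×8 + 1
8 = 8×1 + 0  (stop)
So -396/59 = [-7; 3, 2, 8].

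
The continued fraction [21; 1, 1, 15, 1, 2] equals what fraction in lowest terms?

2087/97

Using pₖ = aₖpₖ₋₁ + pₖ₋₂ and qₖ = aₖqₖ₋₁ + qₖ₋₂:
  k=0: a=21, p=21, q=1
  k=1: a=1, p=22, q=1
  k=2: a=1, p=43, q=2
  k=3: a=15, p=667, q=31
  k=4: a=1, p=710, q=33
  k=5: a=2, p=2087, q=97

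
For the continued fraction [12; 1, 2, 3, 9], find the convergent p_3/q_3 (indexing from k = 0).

127/10

Using pₖ = aₖpₖ₋₁ + pₖ₋₂, qₖ = aₖqₖ₋₁ + qₖ₋₂ (with p₋₁=1, p₋₂=0, q₋₁=0, q₋₂=1):
  k=0: a=12, p=12, q=1
  k=1: a=1, p=13, q=1
  k=2: a=2, p=38, q=3
  k=3: a=3, p=127, q=10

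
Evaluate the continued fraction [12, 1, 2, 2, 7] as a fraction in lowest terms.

Fold from the inside: start with 7/1.
  2 + 1/7 = 15/7
  2 + 7/15 = 37/15
  1 + 15/37 = 52/37
  12 + 37/52 = 661/52

661/52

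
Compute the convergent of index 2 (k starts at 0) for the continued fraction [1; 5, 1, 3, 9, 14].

7/6

Using pₖ = aₖpₖ₋₁ + pₖ₋₂, qₖ = aₖqₖ₋₁ + qₖ₋₂ (with p₋₁=1, p₋₂=0, q₋₁=0, q₋₂=1):
  k=0: a=1, p=1, q=1
  k=1: a=5, p=6, q=5
  k=2: a=1, p=7, q=6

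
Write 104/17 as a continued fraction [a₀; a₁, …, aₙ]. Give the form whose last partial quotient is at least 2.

104 = 6·17 + 2
17 = 8·2 + 1
2 = 2·1 + 0  (stop)
So 104/17 = [6; 8, 2].

[6; 8, 2]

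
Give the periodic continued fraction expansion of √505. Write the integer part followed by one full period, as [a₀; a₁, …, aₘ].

[22; 2, 8, 2, 44]

a₀ = ⌊√505⌋ = 22.
With m₀=0, d₀=1 and mₖ₊₁ = dₖaₖ − mₖ, dₖ₊₁ = (n − mₖ₊₁²)/dₖ, aₖ₊₁ = ⌊(a₀+mₖ₊₁)/dₖ₊₁⌋:
  k=1: m=22, d=21, a=2
  k=2: m=20, d=5, a=8
  k=3: m=20, d=21, a=2
  k=4: m=22, d=1, a=44
d=1 and a=2a₀=44 at k=4, so the next step gives (m, d) = (22, 21) again — its k=1 value — and the period has length 4.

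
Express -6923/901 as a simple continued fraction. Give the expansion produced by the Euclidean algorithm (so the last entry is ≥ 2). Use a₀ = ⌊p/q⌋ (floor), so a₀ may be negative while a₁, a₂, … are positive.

-6923 = -8*901 + 285
901 = 3*285 + 46
285 = 6*46 + 9
46 = 5*9 + 1
9 = 9*1 + 0  (stop)
So -6923/901 = [-8; 3, 6, 5, 9].

[-8; 3, 6, 5, 9]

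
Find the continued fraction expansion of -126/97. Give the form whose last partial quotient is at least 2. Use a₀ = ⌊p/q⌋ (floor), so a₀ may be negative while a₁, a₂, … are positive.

[-2; 1, 2, 2, 1, 9]

-126 = -2×97 + 68
97 = 1×68 + 29
68 = 2×29 + 10
29 = 2×10 + 9
10 = 1×9 + 1
9 = 9×1 + 0  (stop)
So -126/97 = [-2; 1, 2, 2, 1, 9].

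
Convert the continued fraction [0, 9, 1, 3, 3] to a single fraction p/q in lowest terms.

Using pₖ = aₖpₖ₋₁ + pₖ₋₂ and qₖ = aₖqₖ₋₁ + qₖ₋₂:
  k=0: a=0, p=0, q=1
  k=1: a=9, p=1, q=9
  k=2: a=1, p=1, q=10
  k=3: a=3, p=4, q=39
  k=4: a=3, p=13, q=127

13/127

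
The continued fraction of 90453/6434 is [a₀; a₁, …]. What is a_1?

17

90453 = 14·6434 + 377   →  a_0 = 14
6434 = 17·377 + 25   →  a_1 = 17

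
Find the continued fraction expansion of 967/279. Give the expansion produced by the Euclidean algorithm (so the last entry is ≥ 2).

[3; 2, 6, 1, 5, 3]

967 = 3*279 + 130
279 = 2*130 + 19
130 = 6*19 + 16
19 = 1*16 + 3
16 = 5*3 + 1
3 = 3*1 + 0  (stop)
So 967/279 = [3; 2, 6, 1, 5, 3].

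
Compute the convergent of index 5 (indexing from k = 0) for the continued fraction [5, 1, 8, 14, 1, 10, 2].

8758/1487

Using pₖ = aₖpₖ₋₁ + pₖ₋₂, qₖ = aₖqₖ₋₁ + qₖ₋₂ (with p₋₁=1, p₋₂=0, q₋₁=0, q₋₂=1):
  k=0: a=5, p=5, q=1
  k=1: a=1, p=6, q=1
  k=2: a=8, p=53, q=9
  k=3: a=14, p=748, q=127
  k=4: a=1, p=801, q=136
  k=5: a=10, p=8758, q=1487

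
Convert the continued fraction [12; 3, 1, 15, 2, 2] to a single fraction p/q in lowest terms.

Fold from the inside: start with 2/1.
  2 + 1/2 = 5/2
  15 + 2/5 = 77/5
  1 + 5/77 = 82/77
  3 + 77/82 = 323/82
  12 + 82/323 = 3958/323

3958/323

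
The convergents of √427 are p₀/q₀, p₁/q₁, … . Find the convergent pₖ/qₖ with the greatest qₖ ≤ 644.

√427 = [20; 1, 1, 1, 40, …] (period length 4).
Convergents:
  p_0/q_0 = 20/1
  p_1/q_1 = 21/1
  p_2/q_2 = 41/2
  p_3/q_3 = 62/3
  p_4/q_4 = 2521/122
  p_5/q_5 = 2583/125
  p_6/q_6 = 5104/247
  p_7/q_7 = 7687/372
  p_8/q_8 = 312584/15127
q_7 = 372 ≤ 644 < 15127 = q_8, so the answer is 7687/372.

7687/372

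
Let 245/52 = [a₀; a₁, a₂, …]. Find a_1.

245 = 4·52 + 37   →  a_0 = 4
52 = 1·37 + 15   →  a_1 = 1

1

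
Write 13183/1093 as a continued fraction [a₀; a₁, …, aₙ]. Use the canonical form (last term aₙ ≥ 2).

13183 = 12·1093 + 67
1093 = 16·67 + 21
67 = 3·21 + 4
21 = 5·4 + 1
4 = 4·1 + 0  (stop)
So 13183/1093 = [12; 16, 3, 5, 4].

[12; 16, 3, 5, 4]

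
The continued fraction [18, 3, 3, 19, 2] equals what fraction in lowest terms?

Using pₖ = aₖpₖ₋₁ + pₖ₋₂ and qₖ = aₖqₖ₋₁ + qₖ₋₂:
  k=0: a=18, p=18, q=1
  k=1: a=3, p=55, q=3
  k=2: a=3, p=183, q=10
  k=3: a=19, p=3532, q=193
  k=4: a=2, p=7247, q=396

7247/396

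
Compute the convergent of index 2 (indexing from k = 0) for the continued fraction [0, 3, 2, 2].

2/7

Using pₖ = aₖpₖ₋₁ + pₖ₋₂, qₖ = aₖqₖ₋₁ + qₖ₋₂ (with p₋₁=1, p₋₂=0, q₋₁=0, q₋₂=1):
  k=0: a=0, p=0, q=1
  k=1: a=3, p=1, q=3
  k=2: a=2, p=2, q=7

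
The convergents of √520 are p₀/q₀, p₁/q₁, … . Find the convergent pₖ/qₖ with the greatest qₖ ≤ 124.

1277/56

√520 = [22; 1, 4, 11, 4, 1, 44, …] (period length 6).
Convergents:
  p_0/q_0 = 22/1
  p_1/q_1 = 23/1
  p_2/q_2 = 114/5
  p_3/q_3 = 1277/56
  p_4/q_4 = 5222/229
q_3 = 56 ≤ 124 < 229 = q_4, so the answer is 1277/56.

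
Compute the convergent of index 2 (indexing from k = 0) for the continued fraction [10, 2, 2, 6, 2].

Using pₖ = aₖpₖ₋₁ + pₖ₋₂, qₖ = aₖqₖ₋₁ + qₖ₋₂ (with p₋₁=1, p₋₂=0, q₋₁=0, q₋₂=1):
  k=0: a=10, p=10, q=1
  k=1: a=2, p=21, q=2
  k=2: a=2, p=52, q=5

52/5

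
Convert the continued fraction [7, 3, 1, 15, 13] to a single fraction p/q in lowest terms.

Fold from the inside: start with 13/1.
  15 + 1/13 = 196/13
  1 + 13/196 = 209/196
  3 + 196/209 = 823/209
  7 + 209/823 = 5970/823

5970/823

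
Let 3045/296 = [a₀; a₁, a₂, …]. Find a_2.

2

3045 = 10·296 + 85   →  a_0 = 10
296 = 3·85 + 41   →  a_1 = 3
85 = 2·41 + 3   →  a_2 = 2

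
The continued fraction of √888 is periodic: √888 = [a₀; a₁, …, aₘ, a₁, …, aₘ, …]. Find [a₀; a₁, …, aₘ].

a₀ = ⌊√888⌋ = 29.
With m₀=0, d₀=1 and mₖ₊₁ = dₖaₖ − mₖ, dₖ₊₁ = (n − mₖ₊₁²)/dₖ, aₖ₊₁ = ⌊(a₀+mₖ₊₁)/dₖ₊₁⌋:
  k=1: m=29, d=47, a=1
  k=2: m=18, d=12, a=3
  k=3: m=18, d=47, a=1
  k=4: m=29, d=1, a=58
d=1 and a=2a₀=58 at k=4, so the next step gives (m, d) = (29, 47) again — its k=1 value — and the period has length 4.

[29; 1, 3, 1, 58]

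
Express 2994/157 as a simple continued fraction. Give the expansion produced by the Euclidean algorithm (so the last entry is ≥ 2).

[19; 14, 3, 1, 2]

2994 = 19×157 + 11
157 = 14×11 + 3
11 = 3×3 + 2
3 = 1×2 + 1
2 = 2×1 + 0  (stop)
So 2994/157 = [19; 14, 3, 1, 2].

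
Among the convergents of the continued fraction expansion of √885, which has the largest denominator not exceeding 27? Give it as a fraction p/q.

119/4

√885 = [29; 1, 2, 1, 58, …] (period length 4).
Convergents:
  p_0/q_0 = 29/1
  p_1/q_1 = 30/1
  p_2/q_2 = 89/3
  p_3/q_3 = 119/4
  p_4/q_4 = 6991/235
q_3 = 4 ≤ 27 < 235 = q_4, so the answer is 119/4.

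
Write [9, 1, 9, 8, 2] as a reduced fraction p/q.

1703/172

Fold from the inside: start with 2/1.
  8 + 1/2 = 17/2
  9 + 2/17 = 155/17
  1 + 17/155 = 172/155
  9 + 155/172 = 1703/172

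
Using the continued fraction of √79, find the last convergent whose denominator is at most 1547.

12799/1440

√79 = [8; 1, 7, 1, 16, …] (period length 4).
Convergents:
  p_0/q_0 = 8/1
  p_1/q_1 = 9/1
  p_2/q_2 = 71/8
  p_3/q_3 = 80/9
  p_4/q_4 = 1351/152
  p_5/q_5 = 1431/161
  p_6/q_6 = 11368/1279
  p_7/q_7 = 12799/1440
  p_8/q_8 = 216152/24319
q_7 = 1440 ≤ 1547 < 24319 = q_8, so the answer is 12799/1440.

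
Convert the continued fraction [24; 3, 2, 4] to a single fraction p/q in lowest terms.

Fold from the inside: start with 4/1.
  2 + 1/4 = 9/4
  3 + 4/9 = 31/9
  24 + 9/31 = 753/31

753/31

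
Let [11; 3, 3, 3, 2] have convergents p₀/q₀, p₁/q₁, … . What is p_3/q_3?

373/33

Using pₖ = aₖpₖ₋₁ + pₖ₋₂, qₖ = aₖqₖ₋₁ + qₖ₋₂ (with p₋₁=1, p₋₂=0, q₋₁=0, q₋₂=1):
  k=0: a=11, p=11, q=1
  k=1: a=3, p=34, q=3
  k=2: a=3, p=113, q=10
  k=3: a=3, p=373, q=33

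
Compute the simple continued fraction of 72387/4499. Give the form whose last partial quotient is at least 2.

[16; 11, 6, 9, 2, 3]

72387 = 16·4499 + 403
4499 = 11·403 + 66
403 = 6·66 + 7
66 = 9·7 + 3
7 = 2·3 + 1
3 = 3·1 + 0  (stop)
So 72387/4499 = [16; 11, 6, 9, 2, 3].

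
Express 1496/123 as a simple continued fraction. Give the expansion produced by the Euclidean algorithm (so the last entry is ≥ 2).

[12; 6, 6, 1, 2]

1496 = 12×123 + 20
123 = 6×20 + 3
20 = 6×3 + 2
3 = 1×2 + 1
2 = 2×1 + 0  (stop)
So 1496/123 = [12; 6, 6, 1, 2].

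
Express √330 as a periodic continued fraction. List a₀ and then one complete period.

a₀ = ⌊√330⌋ = 18.
With m₀=0, d₀=1 and mₖ₊₁ = dₖaₖ − mₖ, dₖ₊₁ = (n − mₖ₊₁²)/dₖ, aₖ₊₁ = ⌊(a₀+mₖ₊₁)/dₖ₊₁⌋:
  k=1: m=18, d=6, a=6
  k=2: m=18, d=1, a=36
d=1 and a=2a₀=36 at k=2, so the next step gives (m, d) = (18, 6) again — its k=1 value — and the period has length 2.

[18; 6, 36]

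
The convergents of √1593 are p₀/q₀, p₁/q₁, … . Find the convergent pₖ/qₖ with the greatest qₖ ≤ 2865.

62423/1564

√1593 = [39; 1, 10, 2, 2, 2, 10, 1, 78, …] (period length 8).
Convergents:
  p_0/q_0 = 39/1
  p_1/q_1 = 40/1
  p_2/q_2 = 439/11
  p_3/q_3 = 918/23
  p_4/q_4 = 2275/57
  p_5/q_5 = 5468/137
  p_6/q_6 = 56955/1427
  p_7/q_7 = 62423/1564
  p_8/q_8 = 4925949/123419
q_7 = 1564 ≤ 2865 < 123419 = q_8, so the answer is 62423/1564.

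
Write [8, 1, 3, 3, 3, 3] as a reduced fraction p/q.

1245/142

Using pₖ = aₖpₖ₋₁ + pₖ₋₂ and qₖ = aₖqₖ₋₁ + qₖ₋₂:
  k=0: a=8, p=8, q=1
  k=1: a=1, p=9, q=1
  k=2: a=3, p=35, q=4
  k=3: a=3, p=114, q=13
  k=4: a=3, p=377, q=43
  k=5: a=3, p=1245, q=142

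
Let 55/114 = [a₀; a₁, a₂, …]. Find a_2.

13

55 = 0·114 + 55   →  a_0 = 0
114 = 2·55 + 4   →  a_1 = 2
55 = 13·4 + 3   →  a_2 = 13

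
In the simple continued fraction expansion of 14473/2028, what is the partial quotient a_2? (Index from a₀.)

3

14473 = 7·2028 + 277   →  a_0 = 7
2028 = 7·277 + 89   →  a_1 = 7
277 = 3·89 + 10   →  a_2 = 3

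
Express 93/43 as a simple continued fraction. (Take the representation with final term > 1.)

[2; 6, 7]

93 = 2×43 + 7
43 = 6×7 + 1
7 = 7×1 + 0  (stop)
So 93/43 = [2; 6, 7].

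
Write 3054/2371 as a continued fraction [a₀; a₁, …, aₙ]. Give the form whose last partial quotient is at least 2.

3054 = 1·2371 + 683
2371 = 3·683 + 322
683 = 2·322 + 39
322 = 8·39 + 10
39 = 3·10 + 9
10 = 1·9 + 1
9 = 9·1 + 0  (stop)
So 3054/2371 = [1; 3, 2, 8, 3, 1, 9].

[1; 3, 2, 8, 3, 1, 9]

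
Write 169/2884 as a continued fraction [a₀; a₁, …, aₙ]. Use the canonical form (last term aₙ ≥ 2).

169 = 0×2884 + 169
2884 = 17×169 + 11
169 = 15×11 + 4
11 = 2×4 + 3
4 = 1×3 + 1
3 = 3×1 + 0  (stop)
So 169/2884 = [0; 17, 15, 2, 1, 3].

[0; 17, 15, 2, 1, 3]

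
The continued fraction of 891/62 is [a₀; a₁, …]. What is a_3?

2

891 = 14·62 + 23   →  a_0 = 14
62 = 2·23 + 16   →  a_1 = 2
23 = 1·16 + 7   →  a_2 = 1
16 = 2·7 + 2   →  a_3 = 2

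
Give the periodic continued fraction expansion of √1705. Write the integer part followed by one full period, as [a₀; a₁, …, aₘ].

[41; 3, 2, 3, 82]

a₀ = ⌊√1705⌋ = 41.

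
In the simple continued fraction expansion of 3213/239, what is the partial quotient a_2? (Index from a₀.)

3213 = 13·239 + 106   →  a_0 = 13
239 = 2·106 + 27   →  a_1 = 2
106 = 3·27 + 25   →  a_2 = 3

3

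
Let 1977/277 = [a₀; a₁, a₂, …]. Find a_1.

1977 = 7·277 + 38   →  a_0 = 7
277 = 7·38 + 11   →  a_1 = 7

7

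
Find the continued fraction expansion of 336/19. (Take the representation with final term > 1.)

[17; 1, 2, 6]

336 = 17×19 + 13
19 = 1×13 + 6
13 = 2×6 + 1
6 = 6×1 + 0  (stop)
So 336/19 = [17; 1, 2, 6].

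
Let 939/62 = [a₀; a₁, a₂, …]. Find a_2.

1

939 = 15·62 + 9   →  a_0 = 15
62 = 6·9 + 8   →  a_1 = 6
9 = 1·8 + 1   →  a_2 = 1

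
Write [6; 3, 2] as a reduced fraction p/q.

Using pₖ = aₖpₖ₋₁ + pₖ₋₂ and qₖ = aₖqₖ₋₁ + qₖ₋₂:
  k=0: a=6, p=6, q=1
  k=1: a=3, p=19, q=3
  k=2: a=2, p=44, q=7

44/7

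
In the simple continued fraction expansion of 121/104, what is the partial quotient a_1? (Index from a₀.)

121 = 1·104 + 17   →  a_0 = 1
104 = 6·17 + 2   →  a_1 = 6

6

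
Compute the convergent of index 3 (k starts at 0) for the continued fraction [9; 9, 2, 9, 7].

Using pₖ = aₖpₖ₋₁ + pₖ₋₂, qₖ = aₖqₖ₋₁ + qₖ₋₂ (with p₋₁=1, p₋₂=0, q₋₁=0, q₋₂=1):
  k=0: a=9, p=9, q=1
  k=1: a=9, p=82, q=9
  k=2: a=2, p=173, q=19
  k=3: a=9, p=1639, q=180

1639/180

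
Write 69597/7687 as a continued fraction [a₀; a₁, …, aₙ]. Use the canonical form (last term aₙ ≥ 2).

69597 = 9·7687 + 414
7687 = 18·414 + 235
414 = 1·235 + 179
235 = 1·179 + 56
179 = 3·56 + 11
56 = 5·11 + 1
11 = 11·1 + 0  (stop)
So 69597/7687 = [9; 18, 1, 1, 3, 5, 11].

[9; 18, 1, 1, 3, 5, 11]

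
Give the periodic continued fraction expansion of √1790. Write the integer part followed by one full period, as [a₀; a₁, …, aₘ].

a₀ = ⌊√1790⌋ = 42.
With m₀=0, d₀=1 and mₖ₊₁ = dₖaₖ − mₖ, dₖ₊₁ = (n − mₖ₊₁²)/dₖ, aₖ₊₁ = ⌊(a₀+mₖ₊₁)/dₖ₊₁⌋:
  k=1: m=42, d=26, a=3
  k=2: m=36, d=19, a=4
  k=3: m=40, d=10, a=8
  k=4: m=40, d=19, a=4
  k=5: m=36, d=26, a=3
  k=6: m=42, d=1, a=84
d=1 and a=2a₀=84 at k=6, so the next step gives (m, d) = (42, 26) again — its k=1 value — and the period has length 6.

[42; 3, 4, 8, 4, 3, 84]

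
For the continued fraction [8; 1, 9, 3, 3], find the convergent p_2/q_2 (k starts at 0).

89/10

Using pₖ = aₖpₖ₋₁ + pₖ₋₂, qₖ = aₖqₖ₋₁ + qₖ₋₂ (with p₋₁=1, p₋₂=0, q₋₁=0, q₋₂=1):
  k=0: a=8, p=8, q=1
  k=1: a=1, p=9, q=1
  k=2: a=9, p=89, q=10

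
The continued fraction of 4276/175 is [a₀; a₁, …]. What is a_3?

3

4276 = 24·175 + 76   →  a_0 = 24
175 = 2·76 + 23   →  a_1 = 2
76 = 3·23 + 7   →  a_2 = 3
23 = 3·7 + 2   →  a_3 = 3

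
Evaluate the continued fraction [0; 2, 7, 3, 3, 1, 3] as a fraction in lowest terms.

Using pₖ = aₖpₖ₋₁ + pₖ₋₂ and qₖ = aₖqₖ₋₁ + qₖ₋₂:
  k=0: a=0, p=0, q=1
  k=1: a=2, p=1, q=2
  k=2: a=7, p=7, q=15
  k=3: a=3, p=22, q=47
  k=4: a=3, p=73, q=156
  k=5: a=1, p=95, q=203
  k=6: a=3, p=358, q=765

358/765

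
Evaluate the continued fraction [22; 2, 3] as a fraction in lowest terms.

Using pₖ = aₖpₖ₋₁ + pₖ₋₂ and qₖ = aₖqₖ₋₁ + qₖ₋₂:
  k=0: a=22, p=22, q=1
  k=1: a=2, p=45, q=2
  k=2: a=3, p=157, q=7

157/7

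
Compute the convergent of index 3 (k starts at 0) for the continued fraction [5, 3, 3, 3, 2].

175/33

Using pₖ = aₖpₖ₋₁ + pₖ₋₂, qₖ = aₖqₖ₋₁ + qₖ₋₂ (with p₋₁=1, p₋₂=0, q₋₁=0, q₋₂=1):
  k=0: a=5, p=5, q=1
  k=1: a=3, p=16, q=3
  k=2: a=3, p=53, q=10
  k=3: a=3, p=175, q=33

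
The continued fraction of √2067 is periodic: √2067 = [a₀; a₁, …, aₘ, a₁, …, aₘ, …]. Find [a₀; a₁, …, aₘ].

[45; 2, 6, 2, 90]

a₀ = ⌊√2067⌋ = 45.
With m₀=0, d₀=1 and mₖ₊₁ = dₖaₖ − mₖ, dₖ₊₁ = (n − mₖ₊₁²)/dₖ, aₖ₊₁ = ⌊(a₀+mₖ₊₁)/dₖ₊₁⌋:
  k=1: m=45, d=42, a=2
  k=2: m=39, d=13, a=6
  k=3: m=39, d=42, a=2
  k=4: m=45, d=1, a=90
d=1 and a=2a₀=90 at k=4, so the next step gives (m, d) = (45, 42) again — its k=1 value — and the period has length 4.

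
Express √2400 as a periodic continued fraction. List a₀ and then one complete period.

[48; 1, 96]

a₀ = ⌊√2400⌋ = 48.
With m₀=0, d₀=1 and mₖ₊₁ = dₖaₖ − mₖ, dₖ₊₁ = (n − mₖ₊₁²)/dₖ, aₖ₊₁ = ⌊(a₀+mₖ₊₁)/dₖ₊₁⌋:
  k=1: m=48, d=96, a=1
  k=2: m=48, d=1, a=96
d=1 and a=2a₀=96 at k=2, so the next step gives (m, d) = (48, 96) again — its k=1 value — and the period has length 2.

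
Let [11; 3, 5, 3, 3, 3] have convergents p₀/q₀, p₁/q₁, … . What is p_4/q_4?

Using pₖ = aₖpₖ₋₁ + pₖ₋₂, qₖ = aₖqₖ₋₁ + qₖ₋₂ (with p₋₁=1, p₋₂=0, q₋₁=0, q₋₂=1):
  k=0: a=11, p=11, q=1
  k=1: a=3, p=34, q=3
  k=2: a=5, p=181, q=16
  k=3: a=3, p=577, q=51
  k=4: a=3, p=1912, q=169

1912/169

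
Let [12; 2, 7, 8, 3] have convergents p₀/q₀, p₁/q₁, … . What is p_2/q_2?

187/15

Using pₖ = aₖpₖ₋₁ + pₖ₋₂, qₖ = aₖqₖ₋₁ + qₖ₋₂ (with p₋₁=1, p₋₂=0, q₋₁=0, q₋₂=1):
  k=0: a=12, p=12, q=1
  k=1: a=2, p=25, q=2
  k=2: a=7, p=187, q=15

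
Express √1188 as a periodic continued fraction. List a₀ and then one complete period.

a₀ = ⌊√1188⌋ = 34.
With m₀=0, d₀=1 and mₖ₊₁ = dₖaₖ − mₖ, dₖ₊₁ = (n − mₖ₊₁²)/dₖ, aₖ₊₁ = ⌊(a₀+mₖ₊₁)/dₖ₊₁⌋:
  k=1: m=34, d=32, a=2
  k=2: m=30, d=9, a=7
  k=3: m=33, d=11, a=6
  k=4: m=33, d=9, a=7
  k=5: m=30, d=32, a=2
  k=6: m=34, d=1, a=68
d=1 and a=2a₀=68 at k=6, so the next step gives (m, d) = (34, 32) again — its k=1 value — and the period has length 6.

[34; 2, 7, 6, 7, 2, 68]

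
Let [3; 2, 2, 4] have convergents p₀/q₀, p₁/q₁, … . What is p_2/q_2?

Using pₖ = aₖpₖ₋₁ + pₖ₋₂, qₖ = aₖqₖ₋₁ + qₖ₋₂ (with p₋₁=1, p₋₂=0, q₋₁=0, q₋₂=1):
  k=0: a=3, p=3, q=1
  k=1: a=2, p=7, q=2
  k=2: a=2, p=17, q=5

17/5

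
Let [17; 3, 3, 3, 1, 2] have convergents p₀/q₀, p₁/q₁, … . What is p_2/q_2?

Using pₖ = aₖpₖ₋₁ + pₖ₋₂, qₖ = aₖqₖ₋₁ + qₖ₋₂ (with p₋₁=1, p₋₂=0, q₋₁=0, q₋₂=1):
  k=0: a=17, p=17, q=1
  k=1: a=3, p=52, q=3
  k=2: a=3, p=173, q=10

173/10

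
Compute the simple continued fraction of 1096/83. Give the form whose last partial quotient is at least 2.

[13; 4, 1, 7, 2]

1096 = 13×83 + 17
83 = 4×17 + 15
17 = 1×15 + 2
15 = 7×2 + 1
2 = 2×1 + 0  (stop)
So 1096/83 = [13; 4, 1, 7, 2].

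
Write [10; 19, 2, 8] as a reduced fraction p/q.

3327/331

Using pₖ = aₖpₖ₋₁ + pₖ₋₂ and qₖ = aₖqₖ₋₁ + qₖ₋₂:
  k=0: a=10, p=10, q=1
  k=1: a=19, p=191, q=19
  k=2: a=2, p=392, q=39
  k=3: a=8, p=3327, q=331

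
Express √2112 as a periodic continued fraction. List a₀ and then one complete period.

a₀ = ⌊√2112⌋ = 45.
With m₀=0, d₀=1 and mₖ₊₁ = dₖaₖ − mₖ, dₖ₊₁ = (n − mₖ₊₁²)/dₖ, aₖ₊₁ = ⌊(a₀+mₖ₊₁)/dₖ₊₁⌋:
  k=1: m=45, d=87, a=1
  k=2: m=42, d=4, a=21
  k=3: m=42, d=87, a=1
  k=4: m=45, d=1, a=90
d=1 and a=2a₀=90 at k=4, so the next step gives (m, d) = (45, 87) again — its k=1 value — and the period has length 4.

[45; 1, 21, 1, 90]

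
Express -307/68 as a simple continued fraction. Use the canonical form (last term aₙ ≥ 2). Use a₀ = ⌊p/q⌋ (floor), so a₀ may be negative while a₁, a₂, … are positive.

[-5; 2, 16, 2]

-307 = -5·68 + 33
68 = 2·33 + 2
33 = 16·2 + 1
2 = 2·1 + 0  (stop)
So -307/68 = [-5; 2, 16, 2].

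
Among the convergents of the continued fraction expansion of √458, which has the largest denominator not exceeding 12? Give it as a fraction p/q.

107/5

√458 = [21; 2, 2, 42, …] (period length 3).
Convergents:
  p_0/q_0 = 21/1
  p_1/q_1 = 43/2
  p_2/q_2 = 107/5
  p_3/q_3 = 4537/212
q_2 = 5 ≤ 12 < 212 = q_3, so the answer is 107/5.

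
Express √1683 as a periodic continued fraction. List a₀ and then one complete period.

[41; 41, 82]

a₀ = ⌊√1683⌋ = 41.
With m₀=0, d₀=1 and mₖ₊₁ = dₖaₖ − mₖ, dₖ₊₁ = (n − mₖ₊₁²)/dₖ, aₖ₊₁ = ⌊(a₀+mₖ₊₁)/dₖ₊₁⌋:
  k=1: m=41, d=2, a=41
  k=2: m=41, d=1, a=82
d=1 and a=2a₀=82 at k=2, so the next step gives (m, d) = (41, 2) again — its k=1 value — and the period has length 2.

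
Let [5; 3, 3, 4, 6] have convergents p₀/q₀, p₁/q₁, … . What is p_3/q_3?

Using pₖ = aₖpₖ₋₁ + pₖ₋₂, qₖ = aₖqₖ₋₁ + qₖ₋₂ (with p₋₁=1, p₋₂=0, q₋₁=0, q₋₂=1):
  k=0: a=5, p=5, q=1
  k=1: a=3, p=16, q=3
  k=2: a=3, p=53, q=10
  k=3: a=4, p=228, q=43

228/43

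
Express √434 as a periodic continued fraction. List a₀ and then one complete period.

a₀ = ⌊√434⌋ = 20.
With m₀=0, d₀=1 and mₖ₊₁ = dₖaₖ − mₖ, dₖ₊₁ = (n − mₖ₊₁²)/dₖ, aₖ₊₁ = ⌊(a₀+mₖ₊₁)/dₖ₊₁⌋:
  k=1: m=20, d=34, a=1
  k=2: m=14, d=7, a=4
  k=3: m=14, d=34, a=1
  k=4: m=20, d=1, a=40
d=1 and a=2a₀=40 at k=4, so the next step gives (m, d) = (20, 34) again — its k=1 value — and the period has length 4.

[20; 1, 4, 1, 40]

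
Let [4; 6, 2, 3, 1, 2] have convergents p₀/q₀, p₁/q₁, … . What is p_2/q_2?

Using pₖ = aₖpₖ₋₁ + pₖ₋₂, qₖ = aₖqₖ₋₁ + qₖ₋₂ (with p₋₁=1, p₋₂=0, q₋₁=0, q₋₂=1):
  k=0: a=4, p=4, q=1
  k=1: a=6, p=25, q=6
  k=2: a=2, p=54, q=13

54/13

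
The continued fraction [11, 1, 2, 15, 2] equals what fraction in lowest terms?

Fold from the inside: start with 2/1.
  15 + 1/2 = 31/2
  2 + 2/31 = 64/31
  1 + 31/64 = 95/64
  11 + 64/95 = 1109/95

1109/95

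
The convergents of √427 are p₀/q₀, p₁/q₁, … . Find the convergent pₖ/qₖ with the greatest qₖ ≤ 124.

√427 = [20; 1, 1, 1, 40, …] (period length 4).
Convergents:
  p_0/q_0 = 20/1
  p_1/q_1 = 21/1
  p_2/q_2 = 41/2
  p_3/q_3 = 62/3
  p_4/q_4 = 2521/122
  p_5/q_5 = 2583/125
q_4 = 122 ≤ 124 < 125 = q_5, so the answer is 2521/122.

2521/122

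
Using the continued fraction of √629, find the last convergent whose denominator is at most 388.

7850/313

√629 = [25; 12, 1, 1, 12, 50, …] (period length 5).
Convergents:
  p_0/q_0 = 25/1
  p_1/q_1 = 301/12
  p_2/q_2 = 326/13
  p_3/q_3 = 627/25
  p_4/q_4 = 7850/313
  p_5/q_5 = 393127/15675
q_4 = 313 ≤ 388 < 15675 = q_5, so the answer is 7850/313.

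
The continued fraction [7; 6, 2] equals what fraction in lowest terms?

Fold from the inside: start with 2/1.
  6 + 1/2 = 13/2
  7 + 2/13 = 93/13

93/13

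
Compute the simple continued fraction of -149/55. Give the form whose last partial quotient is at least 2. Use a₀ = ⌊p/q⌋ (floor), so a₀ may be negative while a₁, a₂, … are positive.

[-3; 3, 2, 3, 2]

-149 = -3×55 + 16
55 = 3×16 + 7
16 = 2×7 + 2
7 = 3×2 + 1
2 = 2×1 + 0  (stop)
So -149/55 = [-3; 3, 2, 3, 2].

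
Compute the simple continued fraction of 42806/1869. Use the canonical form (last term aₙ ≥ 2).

42806 = 22*1869 + 1688
1869 = 1*1688 + 181
1688 = 9*181 + 59
181 = 3*59 + 4
59 = 14*4 + 3
4 = 1*3 + 1
3 = 3*1 + 0  (stop)
So 42806/1869 = [22; 1, 9, 3, 14, 1, 3].

[22; 1, 9, 3, 14, 1, 3]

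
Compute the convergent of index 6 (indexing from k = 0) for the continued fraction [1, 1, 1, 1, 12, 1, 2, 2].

Using pₖ = aₖpₖ₋₁ + pₖ₋₂, qₖ = aₖqₖ₋₁ + qₖ₋₂ (with p₋₁=1, p₋₂=0, q₋₁=0, q₋₂=1):
  k=0: a=1, p=1, q=1
  k=1: a=1, p=2, q=1
  k=2: a=1, p=3, q=2
  k=3: a=1, p=5, q=3
  k=4: a=12, p=63, q=38
  k=5: a=1, p=68, q=41
  k=6: a=2, p=199, q=120

199/120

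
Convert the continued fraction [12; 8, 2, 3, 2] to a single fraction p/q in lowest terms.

Fold from the inside: start with 2/1.
  3 + 1/2 = 7/2
  2 + 2/7 = 16/7
  8 + 7/16 = 135/16
  12 + 16/135 = 1636/135

1636/135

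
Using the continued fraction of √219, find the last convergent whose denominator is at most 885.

10951/740

√219 = [14; 1, 3, 1, 28, …] (period length 4).
Convergents:
  p_0/q_0 = 14/1
  p_1/q_1 = 15/1
  p_2/q_2 = 59/4
  p_3/q_3 = 74/5
  p_4/q_4 = 2131/144
  p_5/q_5 = 2205/149
  p_6/q_6 = 8746/591
  p_7/q_7 = 10951/740
  p_8/q_8 = 315374/21311
q_7 = 740 ≤ 885 < 21311 = q_8, so the answer is 10951/740.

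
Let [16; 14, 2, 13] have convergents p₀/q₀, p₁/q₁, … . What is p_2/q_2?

466/29

Using pₖ = aₖpₖ₋₁ + pₖ₋₂, qₖ = aₖqₖ₋₁ + qₖ₋₂ (with p₋₁=1, p₋₂=0, q₋₁=0, q₋₂=1):
  k=0: a=16, p=16, q=1
  k=1: a=14, p=225, q=14
  k=2: a=2, p=466, q=29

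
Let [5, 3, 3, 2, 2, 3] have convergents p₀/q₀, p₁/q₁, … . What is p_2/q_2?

Using pₖ = aₖpₖ₋₁ + pₖ₋₂, qₖ = aₖqₖ₋₁ + qₖ₋₂ (with p₋₁=1, p₋₂=0, q₋₁=0, q₋₂=1):
  k=0: a=5, p=5, q=1
  k=1: a=3, p=16, q=3
  k=2: a=3, p=53, q=10

53/10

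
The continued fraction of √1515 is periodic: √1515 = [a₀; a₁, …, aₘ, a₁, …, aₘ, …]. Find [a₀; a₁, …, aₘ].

a₀ = ⌊√1515⌋ = 38.
With m₀=0, d₀=1 and mₖ₊₁ = dₖaₖ − mₖ, dₖ₊₁ = (n − mₖ₊₁²)/dₖ, aₖ₊₁ = ⌊(a₀+mₖ₊₁)/dₖ₊₁⌋:
  k=1: m=38, d=71, a=1
  k=2: m=33, d=6, a=11
  k=3: m=33, d=71, a=1
  k=4: m=38, d=1, a=76
d=1 and a=2a₀=76 at k=4, so the next step gives (m, d) = (38, 71) again — its k=1 value — and the period has length 4.

[38; 1, 11, 1, 76]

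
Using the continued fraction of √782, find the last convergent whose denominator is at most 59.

783/28

√782 = [27; 1, 26, 1, 54, …] (period length 4).
Convergents:
  p_0/q_0 = 27/1
  p_1/q_1 = 28/1
  p_2/q_2 = 755/27
  p_3/q_3 = 783/28
  p_4/q_4 = 43037/1539
q_3 = 28 ≤ 59 < 1539 = q_4, so the answer is 783/28.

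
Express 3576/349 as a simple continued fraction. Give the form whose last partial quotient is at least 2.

[10; 4, 17, 5]

3576 = 10×349 + 86
349 = 4×86 + 5
86 = 17×5 + 1
5 = 5×1 + 0  (stop)
So 3576/349 = [10; 4, 17, 5].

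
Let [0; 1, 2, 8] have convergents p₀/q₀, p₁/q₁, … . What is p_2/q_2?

Using pₖ = aₖpₖ₋₁ + pₖ₋₂, qₖ = aₖqₖ₋₁ + qₖ₋₂ (with p₋₁=1, p₋₂=0, q₋₁=0, q₋₂=1):
  k=0: a=0, p=0, q=1
  k=1: a=1, p=1, q=1
  k=2: a=2, p=2, q=3

2/3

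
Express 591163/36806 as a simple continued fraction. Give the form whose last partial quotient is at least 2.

591163 = 16·36806 + 2267
36806 = 16·2267 + 534
2267 = 4·534 + 131
534 = 4·131 + 10
131 = 13·10 + 1
10 = 10·1 + 0  (stop)
So 591163/36806 = [16; 16, 4, 4, 13, 10].

[16; 16, 4, 4, 13, 10]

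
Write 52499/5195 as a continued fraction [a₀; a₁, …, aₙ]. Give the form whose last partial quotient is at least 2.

52499 = 10·5195 + 549
5195 = 9·549 + 254
549 = 2·254 + 41
254 = 6·41 + 8
41 = 5·8 + 1
8 = 8·1 + 0  (stop)
So 52499/5195 = [10; 9, 2, 6, 5, 8].

[10; 9, 2, 6, 5, 8]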